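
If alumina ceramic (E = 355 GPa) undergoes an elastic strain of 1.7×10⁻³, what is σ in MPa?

σ = E·ε = 355000 MPa × 1.7×10⁻³ = 604 MPa.

604 MPa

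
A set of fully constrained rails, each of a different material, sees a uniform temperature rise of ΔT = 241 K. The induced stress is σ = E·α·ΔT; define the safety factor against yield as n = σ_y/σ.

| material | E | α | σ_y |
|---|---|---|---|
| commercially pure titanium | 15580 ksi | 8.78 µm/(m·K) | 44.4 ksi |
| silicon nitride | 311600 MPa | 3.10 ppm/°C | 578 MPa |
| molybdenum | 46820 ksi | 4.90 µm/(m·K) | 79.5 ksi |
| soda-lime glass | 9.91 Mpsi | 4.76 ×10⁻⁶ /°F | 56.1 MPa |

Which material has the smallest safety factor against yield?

Converting E to GPa, α to ×10⁻⁶/K, σ_y to MPa, then σ and n for each:
  commercially pure titanium: E = 107.4, α = 8.78, σ_y = 306.1 → σ = 227 MPa, n = 1.35
  silicon nitride: E = 311.6, α = 3.10, σ_y = 578.0 → σ = 233 MPa, n = 2.48
  molybdenum: E = 322.8, α = 4.90, σ_y = 548.1 → σ = 381 MPa, n = 1.44
  soda-lime glass: E = 68.33, α = 8.57, σ_y = 56.10 → σ = 141 MPa, n = 0.398
Soda-lime glass has the lowest safety factor, n = 0.398.

soda-lime glass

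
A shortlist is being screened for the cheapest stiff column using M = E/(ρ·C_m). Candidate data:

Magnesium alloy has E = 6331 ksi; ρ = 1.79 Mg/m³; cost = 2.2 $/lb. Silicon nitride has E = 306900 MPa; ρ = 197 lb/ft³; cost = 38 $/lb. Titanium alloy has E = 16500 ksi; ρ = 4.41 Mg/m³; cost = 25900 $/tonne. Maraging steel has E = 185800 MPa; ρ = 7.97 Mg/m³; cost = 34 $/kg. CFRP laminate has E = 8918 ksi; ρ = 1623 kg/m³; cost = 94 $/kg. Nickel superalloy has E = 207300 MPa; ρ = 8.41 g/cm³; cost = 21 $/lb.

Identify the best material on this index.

Putting every candidate on a common basis:
  magnesium alloy: E = 43.65 GPa, ρ = 1790 kg/m³, cost = 4.850 $/kg
  silicon nitride: E = 306.9 GPa, ρ = 3156 kg/m³, cost = 83.77 $/kg
  titanium alloy: E = 113.8 GPa, ρ = 4410 kg/m³, cost = 25.90 $/kg
  maraging steel: E = 185.8 GPa, ρ = 7970 kg/m³, cost = 34.00 $/kg
  CFRP laminate: E = 61.49 GPa, ρ = 1623 kg/m³, cost = 94.00 $/kg
  nickel superalloy: E = 207.3 GPa, ρ = 8410 kg/m³, cost = 46.30 $/kg
  magnesium alloy: M = 5.03 MN·m per $
  silicon nitride: M = 1.16 MN·m per $
  titanium alloy: M = 0.996 MN·m per $
  maraging steel: M = 0.686 MN·m per $
  nickel superalloy: M = 0.532 MN·m per $
  CFRP laminate: M = 0.403 MN·m per $
Magnesium alloy has the largest M.

magnesium alloy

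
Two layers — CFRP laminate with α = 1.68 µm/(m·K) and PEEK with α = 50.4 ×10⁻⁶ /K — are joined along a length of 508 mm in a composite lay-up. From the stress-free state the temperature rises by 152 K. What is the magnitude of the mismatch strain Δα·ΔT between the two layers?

7.41×10⁻³

Δα = |1.68 − 50.4|×10⁻⁶/K = 48.7×10⁻⁶/K.
Mismatch strain = Δα·ΔT = 48.7×10⁻⁶ × 152.0 = 7.41×10⁻³.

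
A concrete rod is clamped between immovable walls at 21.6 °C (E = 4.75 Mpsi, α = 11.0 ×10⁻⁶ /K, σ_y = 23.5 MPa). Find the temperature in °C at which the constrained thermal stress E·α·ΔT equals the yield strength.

86.8 °C

E = 4.75 Mpsi = 32.75 GPa.
E·α·ΔT = 23.50 MPa ⇒ ΔT = 23.50 / (32.75×10³ × 11.0×10⁻⁶) = 65.23 K.
T = 21.6 + 65.23 = 86.83 °C.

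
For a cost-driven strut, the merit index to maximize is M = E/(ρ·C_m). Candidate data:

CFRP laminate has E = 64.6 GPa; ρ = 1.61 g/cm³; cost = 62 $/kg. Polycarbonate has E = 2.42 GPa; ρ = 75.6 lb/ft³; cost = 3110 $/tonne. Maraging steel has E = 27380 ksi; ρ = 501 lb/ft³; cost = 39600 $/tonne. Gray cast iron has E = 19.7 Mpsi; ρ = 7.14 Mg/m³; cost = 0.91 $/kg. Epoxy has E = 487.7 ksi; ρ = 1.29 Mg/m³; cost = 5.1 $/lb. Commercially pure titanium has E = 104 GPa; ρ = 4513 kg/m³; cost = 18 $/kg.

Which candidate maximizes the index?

gray cast iron

Putting every candidate on a common basis:
  CFRP laminate: E = 64.60 GPa, ρ = 1610 kg/m³, cost = 62.00 $/kg
  polycarbonate: E = 2.420 GPa, ρ = 1211 kg/m³, cost = 3.110 $/kg
  maraging steel: E = 188.8 GPa, ρ = 8025 kg/m³, cost = 39.60 $/kg
  gray cast iron: E = 135.8 GPa, ρ = 7140 kg/m³, cost = 0.9100 $/kg
  epoxy: E = 3.363 GPa, ρ = 1290 kg/m³, cost = 11.24 $/kg
  commercially pure titanium: E = 104.0 GPa, ρ = 4513 kg/m³, cost = 18.00 $/kg
  gray cast iron: M = 20.9 MN·m per $
  commercially pure titanium: M = 1.28 MN·m per $
  CFRP laminate: M = 0.647 MN·m per $
  polycarbonate: M = 0.643 MN·m per $
  maraging steel: M = 0.594 MN·m per $
  epoxy: M = 0.232 MN·m per $
The maximum is for gray cast iron.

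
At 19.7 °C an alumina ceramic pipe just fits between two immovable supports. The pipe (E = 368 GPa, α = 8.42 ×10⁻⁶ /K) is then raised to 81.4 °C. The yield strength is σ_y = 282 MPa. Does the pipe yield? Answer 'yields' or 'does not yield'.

ΔT = 61.70 K. Constrained thermal stress σ = E·α·ΔT = 368.0×10³ MPa × 8.42×10⁻⁶ × 61.70 = 191 MPa (compressive).
Compare to σ_y = 282 MPa: σ < σ_y, so it does not yield.

does not yield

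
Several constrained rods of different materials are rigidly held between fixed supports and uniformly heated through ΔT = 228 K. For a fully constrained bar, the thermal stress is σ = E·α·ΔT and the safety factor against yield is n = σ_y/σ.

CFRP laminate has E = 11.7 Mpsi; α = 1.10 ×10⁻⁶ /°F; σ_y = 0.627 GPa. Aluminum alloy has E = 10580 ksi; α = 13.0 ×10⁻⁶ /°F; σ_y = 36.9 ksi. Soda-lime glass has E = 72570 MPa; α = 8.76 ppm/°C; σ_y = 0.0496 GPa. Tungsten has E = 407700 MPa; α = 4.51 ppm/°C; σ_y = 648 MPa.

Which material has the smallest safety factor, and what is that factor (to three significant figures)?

Per material, after unit conversion:
  CFRP laminate: E = 80.67, α = 1.98, σ_y = 627.0 → σ = 36.4 MPa, n = 17.2
  aluminum alloy: E = 72.95, α = 23.4, σ_y = 254.4 → σ = 389 MPa, n = 0.654
  soda-lime glass: E = 72.57, α = 8.76, σ_y = 49.60 → σ = 145 MPa, n = 0.342
  tungsten: E = 407.7, α = 4.51, σ_y = 648.0 → σ = 419 MPa, n = 1.55
The minimum is soda-lime glass at n = 0.342.

soda-lime glass, n = 0.342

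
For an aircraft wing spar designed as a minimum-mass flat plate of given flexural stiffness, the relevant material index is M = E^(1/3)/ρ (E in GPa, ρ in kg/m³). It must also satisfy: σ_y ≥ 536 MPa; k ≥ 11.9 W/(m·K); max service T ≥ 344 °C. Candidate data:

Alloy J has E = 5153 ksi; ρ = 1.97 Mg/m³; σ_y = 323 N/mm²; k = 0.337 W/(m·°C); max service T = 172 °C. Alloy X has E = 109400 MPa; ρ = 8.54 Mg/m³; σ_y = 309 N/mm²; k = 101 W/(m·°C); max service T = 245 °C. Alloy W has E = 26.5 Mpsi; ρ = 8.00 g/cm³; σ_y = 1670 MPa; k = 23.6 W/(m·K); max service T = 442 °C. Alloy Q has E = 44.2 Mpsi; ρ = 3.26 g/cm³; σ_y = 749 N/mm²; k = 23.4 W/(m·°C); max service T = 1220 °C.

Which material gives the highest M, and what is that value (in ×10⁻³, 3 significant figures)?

Screen on constraints: σ_y ≥ 536 MPa; k ≥ 11.9 W/(m·K); max service T ≥ 344 °C. Survivors: alloy W, alloy Q.
Normalizing units and computing the index:
  alloy W: E = 182.7 GPa, ρ = 8000 kg/m³
  alloy Q: E = 304.7 GPa, ρ = 3260 kg/m³
  alloy Q: M = 2.06×10⁻³
  alloy W: M = 0.709×10⁻³
The maximum is for alloy Q.

alloy Q, M = 2.06×10⁻³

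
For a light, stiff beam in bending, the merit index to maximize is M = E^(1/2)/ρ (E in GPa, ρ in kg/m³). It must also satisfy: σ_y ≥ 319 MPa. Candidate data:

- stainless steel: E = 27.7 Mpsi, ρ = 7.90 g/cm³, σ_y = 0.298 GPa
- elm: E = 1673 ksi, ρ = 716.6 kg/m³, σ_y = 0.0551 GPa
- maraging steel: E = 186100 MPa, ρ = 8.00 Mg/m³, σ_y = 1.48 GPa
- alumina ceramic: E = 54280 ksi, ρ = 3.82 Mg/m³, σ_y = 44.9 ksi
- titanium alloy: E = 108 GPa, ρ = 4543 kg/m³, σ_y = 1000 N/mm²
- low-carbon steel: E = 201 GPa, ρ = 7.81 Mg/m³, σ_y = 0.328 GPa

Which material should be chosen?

Screen on constraints: σ_y ≥ 319 MPa. Survivors: maraging steel, titanium alloy, low-carbon steel.
In SI units:
  maraging steel: E = 186.1 GPa, ρ = 8000 kg/m³
  titanium alloy: E = 108.0 GPa, ρ = 4543 kg/m³
  low-carbon steel: E = 201.0 GPa, ρ = 7810 kg/m³
  titanium alloy: M = 2.29×10⁻³
  low-carbon steel: M = 1.82×10⁻³
  maraging steel: M = 1.71×10⁻³
Titanium alloy ranks first.

titanium alloy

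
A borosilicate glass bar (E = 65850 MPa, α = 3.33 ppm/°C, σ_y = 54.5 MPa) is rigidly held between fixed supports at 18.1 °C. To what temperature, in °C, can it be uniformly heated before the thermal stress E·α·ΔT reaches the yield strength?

E = 65850 MPa = 65.85 GPa.
E·α·ΔT = 54.50 MPa ⇒ ΔT = 54.50 / (65.85×10³ × 3.33×10⁻⁶) = 248.5 K.
T = 18.1 + 248.5 = 266.6 °C.

267 °C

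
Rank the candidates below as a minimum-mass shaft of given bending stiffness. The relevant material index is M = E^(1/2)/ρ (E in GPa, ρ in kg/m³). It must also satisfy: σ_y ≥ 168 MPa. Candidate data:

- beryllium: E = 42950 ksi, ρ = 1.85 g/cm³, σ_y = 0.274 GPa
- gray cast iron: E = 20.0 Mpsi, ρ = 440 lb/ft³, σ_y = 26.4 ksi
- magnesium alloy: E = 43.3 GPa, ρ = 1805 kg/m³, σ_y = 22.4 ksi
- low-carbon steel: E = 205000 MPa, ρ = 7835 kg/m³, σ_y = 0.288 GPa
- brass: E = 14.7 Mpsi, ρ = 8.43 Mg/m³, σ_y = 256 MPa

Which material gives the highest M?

Screen on constraints: σ_y ≥ 168 MPa. Survivors: beryllium, gray cast iron, low-carbon steel, brass.
Putting every candidate on a common basis:
  beryllium: E = 296.1 GPa, ρ = 1850 kg/m³
  gray cast iron: E = 137.9 GPa, ρ = 7048 kg/m³
  low-carbon steel: E = 205.0 GPa, ρ = 7835 kg/m³
  brass: E = 101.4 GPa, ρ = 8430 kg/m³
  beryllium: M = 9.30×10⁻³
  low-carbon steel: M = 1.83×10⁻³
  gray cast iron: M = 1.67×10⁻³
  brass: M = 1.19×10⁻³
Beryllium ranks first.

beryllium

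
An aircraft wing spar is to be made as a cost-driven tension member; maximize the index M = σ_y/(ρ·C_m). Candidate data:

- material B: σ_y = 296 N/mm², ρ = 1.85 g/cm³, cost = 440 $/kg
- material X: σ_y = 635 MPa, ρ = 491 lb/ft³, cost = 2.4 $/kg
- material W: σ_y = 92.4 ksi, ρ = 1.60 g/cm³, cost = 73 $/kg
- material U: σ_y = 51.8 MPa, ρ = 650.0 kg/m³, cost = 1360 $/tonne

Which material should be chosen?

material U

Normalizing units and computing the index:
  material B: σ_y = 296.0 MPa, ρ = 1850 kg/m³, cost = 440.0 $/kg
  material X: σ_y = 635.0 MPa, ρ = 7865 kg/m³, cost = 2.400 $/kg
  material W: σ_y = 637.1 MPa, ρ = 1600 kg/m³, cost = 73.00 $/kg
  material U: σ_y = 51.80 MPa, ρ = 650.0 kg/m³, cost = 1.360 $/kg
  material U: M = 58.6 kN·m per $
  material X: M = 33.6 kN·m per $
  material W: M = 5.45 kN·m per $
  material B: M = 0.364 kN·m per $
Material U ranks first.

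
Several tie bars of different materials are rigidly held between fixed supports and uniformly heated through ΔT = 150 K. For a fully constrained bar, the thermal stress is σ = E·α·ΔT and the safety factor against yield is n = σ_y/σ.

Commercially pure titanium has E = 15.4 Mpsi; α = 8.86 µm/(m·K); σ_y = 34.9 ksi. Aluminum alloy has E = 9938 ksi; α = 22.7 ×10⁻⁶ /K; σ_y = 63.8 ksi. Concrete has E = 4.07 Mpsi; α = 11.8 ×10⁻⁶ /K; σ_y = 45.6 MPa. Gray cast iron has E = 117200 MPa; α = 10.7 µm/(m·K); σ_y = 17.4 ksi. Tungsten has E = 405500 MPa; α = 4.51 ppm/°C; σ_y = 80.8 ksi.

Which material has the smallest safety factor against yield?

With everything in SI (GPa, ×10⁻⁶/K, MPa):
  commercially pure titanium: E = 106.2, α = 8.86, σ_y = 240.6 → σ = 141 MPa, n = 1.71
  aluminum alloy: E = 68.52, α = 22.7, σ_y = 439.9 → σ = 233 MPa, n = 1.89
  concrete: E = 28.06, α = 11.8, σ_y = 45.60 → σ = 49.7 MPa, n = 0.918
  gray cast iron: E = 117.2, α = 10.7, σ_y = 120.0 → σ = 188 MPa, n = 0.638
  tungsten: E = 405.5, α = 4.51, σ_y = 557.1 → σ = 274 MPa, n = 2.03
The minimum is gray cast iron at n = 0.638.

gray cast iron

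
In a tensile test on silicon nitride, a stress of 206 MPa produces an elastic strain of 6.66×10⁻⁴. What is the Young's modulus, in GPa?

309 GPa

E = σ/ε = 206 MPa / 6.66×10⁻⁴ = 309300 MPa = 309 GPa.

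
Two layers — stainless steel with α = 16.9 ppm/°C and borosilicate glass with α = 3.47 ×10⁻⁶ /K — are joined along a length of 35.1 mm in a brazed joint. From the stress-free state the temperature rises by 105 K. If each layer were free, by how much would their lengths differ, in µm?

Δα = |16.9 − 3.47|×10⁻⁶/K = 13.4×10⁻⁶/K.
ΔL_mismatch = Δα·L·ΔT = 13.4×10⁻⁶ × 35.1 mm × 105.0 K = 49.5 µm.

49.5 µm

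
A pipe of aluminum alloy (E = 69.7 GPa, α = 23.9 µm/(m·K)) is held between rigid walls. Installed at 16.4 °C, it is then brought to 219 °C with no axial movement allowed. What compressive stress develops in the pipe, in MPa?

337 MPa

ΔT = 202.6 K. Constrained thermal stress σ = E·α·ΔT = 69.70×10³ MPa × 23.9×10⁻⁶ × 202.6 = 337 MPa (compressive).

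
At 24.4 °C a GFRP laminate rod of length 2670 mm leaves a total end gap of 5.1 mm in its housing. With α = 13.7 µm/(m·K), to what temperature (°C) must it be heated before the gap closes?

α·L₀·ΔT = 5.1 mm ⇒ ΔT = 5.1 / (13.7×10⁻⁶ × 2670.0) = 139.4 K.
T = 24.4 + 139.4 = 163.8 °C.

164 °C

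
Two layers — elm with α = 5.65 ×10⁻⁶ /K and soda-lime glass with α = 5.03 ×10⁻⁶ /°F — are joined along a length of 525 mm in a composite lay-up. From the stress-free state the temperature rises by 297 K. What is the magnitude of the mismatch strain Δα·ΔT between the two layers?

1.01×10⁻³

soda-lime glass: α = 5.03×10⁻⁶/°F × 9/5 = 9.05×10⁻⁶/K.
Δα = |5.65 − 9.05|×10⁻⁶/K = 3.40×10⁻⁶/K.
Mismatch strain = Δα·ΔT = 3.40×10⁻⁶ × 297.0 = 1.01×10⁻³.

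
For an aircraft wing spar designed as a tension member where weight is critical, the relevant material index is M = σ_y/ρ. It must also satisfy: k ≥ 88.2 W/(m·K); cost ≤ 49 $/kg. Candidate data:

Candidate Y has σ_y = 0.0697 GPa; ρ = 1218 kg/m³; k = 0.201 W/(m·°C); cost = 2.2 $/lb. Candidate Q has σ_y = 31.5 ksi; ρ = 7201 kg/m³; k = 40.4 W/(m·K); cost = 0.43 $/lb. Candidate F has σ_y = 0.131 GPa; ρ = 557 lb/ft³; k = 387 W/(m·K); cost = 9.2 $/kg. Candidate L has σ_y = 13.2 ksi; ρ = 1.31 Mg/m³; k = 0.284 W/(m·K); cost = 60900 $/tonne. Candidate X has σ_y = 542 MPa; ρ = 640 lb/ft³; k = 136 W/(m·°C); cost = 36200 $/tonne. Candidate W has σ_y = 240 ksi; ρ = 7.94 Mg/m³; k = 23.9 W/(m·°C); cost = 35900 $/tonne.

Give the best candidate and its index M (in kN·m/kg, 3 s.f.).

candidate X, M = 52.9 kN·m/kg

Screen on constraints: k ≥ 88.2 W/(m·K); cost ≤ 49 $/kg. Survivors: candidate F, candidate X.
In SI units:
  candidate F: σ_y = 131.0 MPa, ρ = 8922 kg/m³
  candidate X: σ_y = 542.0 MPa, ρ = 10250 kg/m³
  candidate X: M = 52.9 kN·m/kg
  candidate F: M = 14.7 kN·m/kg
The maximum is for candidate X.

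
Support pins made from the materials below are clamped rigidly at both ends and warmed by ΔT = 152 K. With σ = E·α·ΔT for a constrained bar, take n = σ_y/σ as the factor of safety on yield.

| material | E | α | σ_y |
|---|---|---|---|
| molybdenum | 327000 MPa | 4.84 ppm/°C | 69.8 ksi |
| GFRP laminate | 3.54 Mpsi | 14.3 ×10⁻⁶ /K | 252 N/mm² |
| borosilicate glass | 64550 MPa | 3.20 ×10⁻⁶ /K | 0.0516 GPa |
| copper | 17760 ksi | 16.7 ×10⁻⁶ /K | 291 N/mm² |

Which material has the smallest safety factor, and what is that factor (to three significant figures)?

In consistent units (E in GPa, α in ×10⁻⁶/K, σ_y in MPa):
  molybdenum: E = 327.0, α = 4.84, σ_y = 481.3 → σ = 241 MPa, n = 2.00
  GFRP laminate: E = 24.41, α = 14.3, σ_y = 252.0 → σ = 53.1 MPa, n = 4.75
  borosilicate glass: E = 64.55, α = 3.20, σ_y = 51.60 → σ = 31.4 MPa, n = 1.64
  copper: E = 122.5, α = 16.7, σ_y = 291.0 → σ = 311 MPa, n = 0.936
Copper has the lowest safety factor, n = 0.936.

copper, n = 0.936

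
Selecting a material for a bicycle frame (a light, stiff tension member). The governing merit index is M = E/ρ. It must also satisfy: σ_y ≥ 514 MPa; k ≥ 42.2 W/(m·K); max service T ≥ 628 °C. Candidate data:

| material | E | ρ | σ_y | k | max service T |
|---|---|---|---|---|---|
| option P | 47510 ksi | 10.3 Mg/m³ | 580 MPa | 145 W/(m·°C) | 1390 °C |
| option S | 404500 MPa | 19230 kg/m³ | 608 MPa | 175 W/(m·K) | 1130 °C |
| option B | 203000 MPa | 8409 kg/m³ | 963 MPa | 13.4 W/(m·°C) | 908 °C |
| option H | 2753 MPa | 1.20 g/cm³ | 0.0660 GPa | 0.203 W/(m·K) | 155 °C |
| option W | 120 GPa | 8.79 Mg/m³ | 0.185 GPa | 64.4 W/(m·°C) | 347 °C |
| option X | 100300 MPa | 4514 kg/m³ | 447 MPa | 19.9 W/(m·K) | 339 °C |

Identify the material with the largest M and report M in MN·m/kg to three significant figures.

option P, M = 31.8 MN·m/kg

Screen on constraints: σ_y ≥ 514 MPa; k ≥ 42.2 W/(m·K); max service T ≥ 628 °C. Survivors: option P, option S.
Putting every candidate on a common basis:
  option P: E = 327.6 GPa, ρ = 10300 kg/m³
  option S: E = 404.5 GPa, ρ = 19230 kg/m³
  option P: M = 31.8 MN·m/kg
  option S: M = 21.0 MN·m/kg
Option P has the largest M.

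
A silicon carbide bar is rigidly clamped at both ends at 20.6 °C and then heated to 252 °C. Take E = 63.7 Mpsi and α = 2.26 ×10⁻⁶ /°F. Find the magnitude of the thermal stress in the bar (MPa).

E = 63.7 Mpsi = 439.2 GPa.
α = 2.26×10⁻⁶/°F × 9/5 = 4.07×10⁻⁶/K.
ΔT = 231.4 K. Constrained thermal stress σ = E·α·ΔT = 439.2×10³ MPa × 4.07×10⁻⁶ × 231.4 = 413 MPa (compressive).

413 MPa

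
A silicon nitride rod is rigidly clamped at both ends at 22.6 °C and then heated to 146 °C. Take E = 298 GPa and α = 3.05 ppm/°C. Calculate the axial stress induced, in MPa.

ΔT = 123.4 K. Constrained thermal stress σ = E·α·ΔT = 298.0×10³ MPa × 3.05×10⁻⁶ × 123.4 = 112 MPa (compressive).

112 MPa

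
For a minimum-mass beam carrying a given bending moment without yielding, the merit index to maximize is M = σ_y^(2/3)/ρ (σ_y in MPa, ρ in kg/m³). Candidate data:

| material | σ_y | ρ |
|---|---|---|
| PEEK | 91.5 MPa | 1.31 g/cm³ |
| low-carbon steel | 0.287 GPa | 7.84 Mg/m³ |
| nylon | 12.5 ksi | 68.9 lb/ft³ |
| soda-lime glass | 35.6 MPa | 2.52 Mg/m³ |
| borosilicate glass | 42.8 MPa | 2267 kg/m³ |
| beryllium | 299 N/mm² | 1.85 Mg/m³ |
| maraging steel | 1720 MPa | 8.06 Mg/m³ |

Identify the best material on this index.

Putting every candidate on a common basis:
  PEEK: σ_y = 91.50 MPa, ρ = 1310 kg/m³
  low-carbon steel: σ_y = 287.0 MPa, ρ = 7840 kg/m³
  nylon: σ_y = 86.18 MPa, ρ = 1104 kg/m³
  soda-lime glass: σ_y = 35.60 MPa, ρ = 2520 kg/m³
  borosilicate glass: σ_y = 42.80 MPa, ρ = 2267 kg/m³
  beryllium: σ_y = 299.0 MPa, ρ = 1850 kg/m³
  maraging steel: σ_y = 1720 MPa, ρ = 8060 kg/m³
  beryllium: M = 24.2×10⁻³
  maraging steel: M = 17.8×10⁻³
  nylon: M = 17.7×10⁻³
  PEEK: M = 15.5×10⁻³
  low-carbon steel: M = 5.55×10⁻³
  borosilicate glass: M = 5.40×10⁻³
  soda-lime glass: M = 4.29×10⁻³
Highest index: beryllium.

beryllium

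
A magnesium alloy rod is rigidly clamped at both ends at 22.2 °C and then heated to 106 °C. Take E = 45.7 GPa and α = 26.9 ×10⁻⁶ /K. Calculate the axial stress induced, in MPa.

ΔT = 83.80 K. Constrained thermal stress σ = E·α·ΔT = 45.70×10³ MPa × 26.9×10⁻⁶ × 83.80 = 103 MPa (compressive).

103 MPa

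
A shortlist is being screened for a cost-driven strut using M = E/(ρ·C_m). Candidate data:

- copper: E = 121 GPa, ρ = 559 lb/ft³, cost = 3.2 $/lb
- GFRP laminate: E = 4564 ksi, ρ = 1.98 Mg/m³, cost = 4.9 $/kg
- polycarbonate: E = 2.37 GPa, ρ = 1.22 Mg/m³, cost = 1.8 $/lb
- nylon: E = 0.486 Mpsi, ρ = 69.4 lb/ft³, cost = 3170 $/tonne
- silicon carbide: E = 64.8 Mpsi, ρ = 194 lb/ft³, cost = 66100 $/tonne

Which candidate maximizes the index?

GFRP laminate

Putting every candidate on a common basis:
  copper: E = 121.0 GPa, ρ = 8954 kg/m³, cost = 7.055 $/kg
  GFRP laminate: E = 31.47 GPa, ρ = 1980 kg/m³, cost = 4.900 $/kg
  polycarbonate: E = 2.370 GPa, ρ = 1220 kg/m³, cost = 3.968 $/kg
  nylon: E = 3.351 GPa, ρ = 1112 kg/m³, cost = 3.170 $/kg
  silicon carbide: E = 446.8 GPa, ρ = 3108 kg/m³, cost = 66.10 $/kg
  GFRP laminate: M = 3.24 MN·m per $
  silicon carbide: M = 2.18 MN·m per $
  copper: M = 1.92 MN·m per $
  nylon: M = 0.951 MN·m per $
  polycarbonate: M = 0.490 MN·m per $
The maximum is for GFRP laminate.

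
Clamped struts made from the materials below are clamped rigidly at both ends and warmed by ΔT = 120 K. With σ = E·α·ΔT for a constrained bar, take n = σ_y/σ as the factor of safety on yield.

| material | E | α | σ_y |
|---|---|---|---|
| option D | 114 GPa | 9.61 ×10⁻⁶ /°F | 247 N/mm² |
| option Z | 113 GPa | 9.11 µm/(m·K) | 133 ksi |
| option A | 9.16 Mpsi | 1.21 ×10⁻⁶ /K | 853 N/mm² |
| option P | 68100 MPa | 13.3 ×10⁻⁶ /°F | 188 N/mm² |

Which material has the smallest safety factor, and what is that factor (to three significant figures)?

With everything in SI (GPa, ×10⁻⁶/K, MPa):
  option D: E = 114.0, α = 17.3, σ_y = 247.0 → σ = 237 MPa, n = 1.04
  option Z: E = 113.0, α = 9.11, σ_y = 917.0 → σ = 124 MPa, n = 7.42
  option A: E = 63.16, α = 1.21, σ_y = 853.0 → σ = 9.17 MPa, n = 93.0
  option P: E = 68.10, α = 23.9, σ_y = 188.0 → σ = 196 MPa, n = 0.961
Smallest n: option P with n = 0.961.

option P, n = 0.961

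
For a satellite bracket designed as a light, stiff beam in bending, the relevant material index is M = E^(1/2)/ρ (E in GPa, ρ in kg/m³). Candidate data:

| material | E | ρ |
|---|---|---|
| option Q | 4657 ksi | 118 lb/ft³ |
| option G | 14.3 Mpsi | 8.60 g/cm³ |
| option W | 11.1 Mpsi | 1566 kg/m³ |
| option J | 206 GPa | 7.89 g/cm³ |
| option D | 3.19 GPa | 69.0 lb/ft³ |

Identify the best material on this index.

option W

After converting to SI:
  option Q: E = 32.11 GPa, ρ = 1890 kg/m³
  option G: E = 98.60 GPa, ρ = 8600 kg/m³
  option W: E = 76.53 GPa, ρ = 1566 kg/m³
  option J: E = 206.0 GPa, ρ = 7890 kg/m³
  option D: E = 3.190 GPa, ρ = 1105 kg/m³
  option W: M = 5.59×10⁻³
  option Q: M = 3.00×10⁻³
  option J: M = 1.82×10⁻³
  option D: M = 1.62×10⁻³
  option G: M = 1.15×10⁻³
The maximum is for option W.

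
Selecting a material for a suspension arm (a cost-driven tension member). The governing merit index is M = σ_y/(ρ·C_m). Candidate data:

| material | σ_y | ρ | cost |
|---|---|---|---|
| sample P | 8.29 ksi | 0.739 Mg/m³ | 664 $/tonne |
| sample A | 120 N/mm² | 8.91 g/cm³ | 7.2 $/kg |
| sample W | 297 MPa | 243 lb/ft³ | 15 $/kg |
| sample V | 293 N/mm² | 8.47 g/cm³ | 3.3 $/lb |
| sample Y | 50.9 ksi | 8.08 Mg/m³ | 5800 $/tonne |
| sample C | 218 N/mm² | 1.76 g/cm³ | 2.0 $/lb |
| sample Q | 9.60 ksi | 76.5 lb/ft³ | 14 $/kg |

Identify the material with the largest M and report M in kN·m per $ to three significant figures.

sample P, M = 116 kN·m per $

Convert each candidate to consistent units, then evaluate M:
  sample P: σ_y = 57.16 MPa, ρ = 739.0 kg/m³, cost = 0.6640 $/kg
  sample A: σ_y = 120.0 MPa, ρ = 8910 kg/m³, cost = 7.200 $/kg
  sample W: σ_y = 297.0 MPa, ρ = 3892 kg/m³, cost = 15.00 $/kg
  sample V: σ_y = 293.0 MPa, ρ = 8470 kg/m³, cost = 7.275 $/kg
  sample Y: σ_y = 350.9 MPa, ρ = 8080 kg/m³, cost = 5.800 $/kg
  sample C: σ_y = 218.0 MPa, ρ = 1760 kg/m³, cost = 4.409 $/kg
  sample Q: σ_y = 66.19 MPa, ρ = 1225 kg/m³, cost = 14.00 $/kg
  sample P: M = 116 kN·m per $
  sample C: M = 28.1 kN·m per $
  sample Y: M = 7.49 kN·m per $
  sample W: M = 5.09 kN·m per $
  sample V: M = 4.75 kN·m per $
  sample Q: M = 3.86 kN·m per $
  sample A: M = 1.87 kN·m per $
Sample P ranks first.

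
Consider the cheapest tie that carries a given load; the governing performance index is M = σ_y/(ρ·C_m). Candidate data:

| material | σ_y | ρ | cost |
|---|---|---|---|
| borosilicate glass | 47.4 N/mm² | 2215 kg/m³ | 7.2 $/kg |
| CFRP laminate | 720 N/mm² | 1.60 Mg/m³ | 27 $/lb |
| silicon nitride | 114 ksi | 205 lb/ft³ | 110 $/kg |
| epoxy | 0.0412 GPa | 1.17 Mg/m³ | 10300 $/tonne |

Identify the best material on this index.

Normalizing units and computing the index:
  borosilicate glass: σ_y = 47.40 MPa, ρ = 2215 kg/m³, cost = 7.200 $/kg
  CFRP laminate: σ_y = 720.0 MPa, ρ = 1600 kg/m³, cost = 59.52 $/kg
  silicon nitride: σ_y = 786.0 MPa, ρ = 3284 kg/m³, cost = 110.0 $/kg
  epoxy: σ_y = 41.20 MPa, ρ = 1170 kg/m³, cost = 10.30 $/kg
  CFRP laminate: M = 7.56 kN·m per $
  epoxy: M = 3.42 kN·m per $
  borosilicate glass: M = 2.97 kN·m per $
  silicon nitride: M = 2.18 kN·m per $
CFRP laminate ranks first.

CFRP laminate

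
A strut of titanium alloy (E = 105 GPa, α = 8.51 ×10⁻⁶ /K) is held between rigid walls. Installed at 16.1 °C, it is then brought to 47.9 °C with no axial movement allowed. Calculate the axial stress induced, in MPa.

ΔT = 31.80 K. Constrained thermal stress σ = E·α·ΔT = 105.0×10³ MPa × 8.51×10⁻⁶ × 31.80 = 28.4 MPa (compressive).

28.4 MPa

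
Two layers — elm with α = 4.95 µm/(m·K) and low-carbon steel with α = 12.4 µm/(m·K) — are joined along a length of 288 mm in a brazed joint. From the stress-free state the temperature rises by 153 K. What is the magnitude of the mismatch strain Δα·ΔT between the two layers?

1.14×10⁻³

Δα = |4.95 − 12.4|×10⁻⁶/K = 7.45×10⁻⁶/K.
Mismatch strain = Δα·ΔT = 7.45×10⁻⁶ × 153.0 = 1.14×10⁻³.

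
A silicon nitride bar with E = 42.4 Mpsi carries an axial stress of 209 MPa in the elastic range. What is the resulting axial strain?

7.15×10⁻⁴

E = 42.4 Mpsi = 292.3 GPa = 292300 MPa.
ε = σ/E = 209 / 292300 = 7.15×10⁻⁴.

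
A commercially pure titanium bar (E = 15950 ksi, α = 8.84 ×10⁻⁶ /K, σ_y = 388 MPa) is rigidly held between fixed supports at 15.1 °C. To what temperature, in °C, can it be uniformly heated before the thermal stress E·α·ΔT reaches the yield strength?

E = 15950 ksi = 110.0 GPa.
E·α·ΔT = 388.0 MPa ⇒ ΔT = 388.0 / (110.0×10³ × 8.84×10⁻⁶) = 399.1 K.
T = 15.1 + 399.1 = 414.2 °C.

414 °C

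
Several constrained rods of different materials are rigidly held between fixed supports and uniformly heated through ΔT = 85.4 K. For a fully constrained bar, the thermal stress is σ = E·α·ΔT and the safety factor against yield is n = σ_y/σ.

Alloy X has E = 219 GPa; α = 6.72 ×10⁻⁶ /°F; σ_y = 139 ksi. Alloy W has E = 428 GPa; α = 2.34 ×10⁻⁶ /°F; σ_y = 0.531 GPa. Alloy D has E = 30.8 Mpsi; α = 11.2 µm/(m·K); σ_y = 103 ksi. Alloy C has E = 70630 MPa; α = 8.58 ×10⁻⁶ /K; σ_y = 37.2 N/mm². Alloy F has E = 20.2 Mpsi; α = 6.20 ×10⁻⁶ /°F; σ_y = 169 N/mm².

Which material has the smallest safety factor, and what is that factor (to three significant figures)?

With everything in SI (GPa, ×10⁻⁶/K, MPa):
  alloy X: E = 219.0, α = 12.1, σ_y = 958.4 → σ = 226 MPa, n = 4.24
  alloy W: E = 428.0, α = 4.21, σ_y = 531.0 → σ = 154 MPa, n = 3.45
  alloy D: E = 212.4, α = 11.2, σ_y = 710.2 → σ = 203 MPa, n = 3.50
  alloy C: E = 70.63, α = 8.58, σ_y = 37.20 → σ = 51.8 MPa, n = 0.719
  alloy F: E = 139.3, α = 11.2, σ_y = 169.0 → σ = 133 MPa, n = 1.27
Smallest n: alloy C with n = 0.719.

alloy C, n = 0.719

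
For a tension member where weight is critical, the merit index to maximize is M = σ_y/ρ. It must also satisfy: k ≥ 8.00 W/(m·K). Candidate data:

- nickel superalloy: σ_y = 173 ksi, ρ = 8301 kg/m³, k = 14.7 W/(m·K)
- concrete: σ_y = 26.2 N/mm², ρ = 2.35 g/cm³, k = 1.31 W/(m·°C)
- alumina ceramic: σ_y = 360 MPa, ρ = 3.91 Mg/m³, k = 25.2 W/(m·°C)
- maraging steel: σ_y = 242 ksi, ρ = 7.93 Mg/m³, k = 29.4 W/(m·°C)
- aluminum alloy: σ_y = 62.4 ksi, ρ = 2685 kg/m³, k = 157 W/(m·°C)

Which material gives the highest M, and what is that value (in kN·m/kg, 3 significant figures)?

Screen on constraints: k ≥ 8.00 W/(m·K). Survivors: nickel superalloy, alumina ceramic, maraging steel, aluminum alloy.
Convert each candidate to consistent units, then evaluate M:
  nickel superalloy: σ_y = 1193 MPa, ρ = 8301 kg/m³
  alumina ceramic: σ_y = 360.0 MPa, ρ = 3910 kg/m³
  maraging steel: σ_y = 1669 MPa, ρ = 7930 kg/m³
  aluminum alloy: σ_y = 430.2 MPa, ρ = 2685 kg/m³
  maraging steel: M = 210 kN·m/kg
  aluminum alloy: M = 160 kN·m/kg
  nickel superalloy: M = 144 kN·m/kg
  alumina ceramic: M = 92.1 kN·m/kg
Highest index: maraging steel.

maraging steel, M = 210 kN·m/kg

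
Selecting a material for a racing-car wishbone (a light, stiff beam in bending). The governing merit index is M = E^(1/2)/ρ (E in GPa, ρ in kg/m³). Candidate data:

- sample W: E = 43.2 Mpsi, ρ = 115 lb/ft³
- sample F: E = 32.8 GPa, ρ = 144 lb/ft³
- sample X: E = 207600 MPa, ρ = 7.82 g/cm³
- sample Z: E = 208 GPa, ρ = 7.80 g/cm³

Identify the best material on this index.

Normalizing units and computing the index:
  sample W: E = 297.9 GPa, ρ = 1842 kg/m³
  sample F: E = 32.80 GPa, ρ = 2307 kg/m³
  sample X: E = 207.6 GPa, ρ = 7820 kg/m³
  sample Z: E = 208.0 GPa, ρ = 7800 kg/m³
  sample W: M = 9.37×10⁻³
  sample F: M = 2.48×10⁻³
  sample Z: M = 1.85×10⁻³
  sample X: M = 1.84×10⁻³
Sample W ranks first.

sample W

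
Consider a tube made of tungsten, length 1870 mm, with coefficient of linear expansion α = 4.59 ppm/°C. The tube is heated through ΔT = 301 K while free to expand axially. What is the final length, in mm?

1872.6 mm

ΔL = α·L₀·ΔT = 4.59×10⁻⁶ × 1870 mm × 301.0 K = 2.58 mm.
L = L₀ + ΔL = 1870 + 2.58 = 1872.6 mm.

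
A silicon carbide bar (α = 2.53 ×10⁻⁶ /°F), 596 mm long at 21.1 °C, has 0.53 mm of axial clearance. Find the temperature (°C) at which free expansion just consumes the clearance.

α = 2.53×10⁻⁶/°F × 9/5 = 4.55×10⁻⁶/K.
α·L₀·ΔT = 0.53 mm ⇒ ΔT = 0.53 / (4.55×10⁻⁶ × 596.0) = 195.3 K.
T = 21.1 + 195.3 = 216.4 °C.

216 °C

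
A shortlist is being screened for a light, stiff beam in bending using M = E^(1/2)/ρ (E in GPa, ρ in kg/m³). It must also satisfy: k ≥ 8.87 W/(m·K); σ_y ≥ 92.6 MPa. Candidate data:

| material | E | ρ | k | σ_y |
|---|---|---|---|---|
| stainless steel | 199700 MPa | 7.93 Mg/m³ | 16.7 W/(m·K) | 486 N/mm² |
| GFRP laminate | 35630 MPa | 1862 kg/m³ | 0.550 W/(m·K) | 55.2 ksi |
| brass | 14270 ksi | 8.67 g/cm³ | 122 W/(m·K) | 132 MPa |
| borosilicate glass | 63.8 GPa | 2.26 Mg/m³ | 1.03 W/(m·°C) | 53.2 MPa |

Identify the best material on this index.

Screen on constraints: k ≥ 8.87 W/(m·K); σ_y ≥ 92.6 MPa. Survivors: stainless steel, brass.
After converting to SI:
  stainless steel: E = 199.7 GPa, ρ = 7930 kg/m³
  brass: E = 98.39 GPa, ρ = 8670 kg/m³
  stainless steel: M = 1.78×10⁻³
  brass: M = 1.14×10⁻³
Stainless steel ranks first.

stainless steel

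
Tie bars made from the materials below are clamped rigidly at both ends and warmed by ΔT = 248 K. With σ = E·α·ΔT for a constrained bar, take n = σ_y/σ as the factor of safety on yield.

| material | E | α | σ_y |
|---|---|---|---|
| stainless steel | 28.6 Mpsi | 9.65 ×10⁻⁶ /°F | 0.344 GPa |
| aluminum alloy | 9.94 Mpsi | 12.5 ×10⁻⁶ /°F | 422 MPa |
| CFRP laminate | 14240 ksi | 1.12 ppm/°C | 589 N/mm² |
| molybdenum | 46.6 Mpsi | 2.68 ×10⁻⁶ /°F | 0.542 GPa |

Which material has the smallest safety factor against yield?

Per material, after unit conversion:
  stainless steel: E = 197.2, α = 17.4, σ_y = 344.0 → σ = 849 MPa, n = 0.405
  aluminum alloy: E = 68.53, α = 22.5, σ_y = 422.0 → σ = 382 MPa, n = 1.10
  CFRP laminate: E = 98.18, α = 1.12, σ_y = 589.0 → σ = 27.3 MPa, n = 21.6
  molybdenum: E = 321.3, α = 4.82, σ_y = 542.0 → σ = 384 MPa, n = 1.41
Smallest n: stainless steel with n = 0.405.

stainless steel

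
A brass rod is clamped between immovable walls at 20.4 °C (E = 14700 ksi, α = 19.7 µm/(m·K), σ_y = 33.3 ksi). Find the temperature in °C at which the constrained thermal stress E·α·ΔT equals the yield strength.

135 °C

E = 14700 ksi = 101.4 GPa.
σ_y = 33.3 ksi = 229.6 MPa.
E·α·ΔT = 229.6 MPa ⇒ ΔT = 229.6 / (101.4×10³ × 19.7×10⁻⁶) = 115.0 K.
T = 20.4 + 115.0 = 135.4 °C.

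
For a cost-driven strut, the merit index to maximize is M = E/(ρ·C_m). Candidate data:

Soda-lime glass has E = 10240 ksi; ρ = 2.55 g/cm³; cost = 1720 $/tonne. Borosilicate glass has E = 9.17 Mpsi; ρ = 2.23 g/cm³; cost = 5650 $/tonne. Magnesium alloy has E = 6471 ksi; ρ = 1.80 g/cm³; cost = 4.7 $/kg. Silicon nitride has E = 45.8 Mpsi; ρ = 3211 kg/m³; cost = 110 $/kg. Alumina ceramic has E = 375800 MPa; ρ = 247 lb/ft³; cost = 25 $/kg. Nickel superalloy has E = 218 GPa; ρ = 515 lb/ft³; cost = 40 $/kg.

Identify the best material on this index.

Convert each candidate to consistent units, then evaluate M:
  soda-lime glass: E = 70.60 GPa, ρ = 2550 kg/m³, cost = 1.720 $/kg
  borosilicate glass: E = 63.22 GPa, ρ = 2230 kg/m³, cost = 5.650 $/kg
  magnesium alloy: E = 44.62 GPa, ρ = 1800 kg/m³, cost = 4.700 $/kg
  silicon nitride: E = 315.8 GPa, ρ = 3211 kg/m³, cost = 110.0 $/kg
  alumina ceramic: E = 375.8 GPa, ρ = 3957 kg/m³, cost = 25.00 $/kg
  nickel superalloy: E = 218.0 GPa, ρ = 8250 kg/m³, cost = 40.00 $/kg
  soda-lime glass: M = 16.1 MN·m per $
  magnesium alloy: M = 5.27 MN·m per $
  borosilicate glass: M = 5.02 MN·m per $
  alumina ceramic: M = 3.80 MN·m per $
  silicon nitride: M = 0.894 MN·m per $
  nickel superalloy: M = 0.661 MN·m per $
Soda-lime glass ranks first.

soda-lime glass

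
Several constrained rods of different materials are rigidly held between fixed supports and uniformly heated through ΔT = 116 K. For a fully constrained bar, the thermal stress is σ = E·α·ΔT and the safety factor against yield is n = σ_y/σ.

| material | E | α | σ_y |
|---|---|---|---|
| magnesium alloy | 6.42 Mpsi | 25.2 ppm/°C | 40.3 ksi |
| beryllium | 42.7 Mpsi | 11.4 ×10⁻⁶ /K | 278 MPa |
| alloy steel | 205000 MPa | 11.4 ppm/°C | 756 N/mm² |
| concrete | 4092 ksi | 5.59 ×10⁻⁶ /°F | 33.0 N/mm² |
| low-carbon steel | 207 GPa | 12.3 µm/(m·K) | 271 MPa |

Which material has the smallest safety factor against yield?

Converting E to GPa, α to ×10⁻⁶/K, σ_y to MPa, then σ and n for each:
  magnesium alloy: E = 44.26, α = 25.2, σ_y = 277.9 → σ = 129 MPa, n = 2.15
  beryllium: E = 294.4, α = 11.4, σ_y = 278.0 → σ = 389 MPa, n = 0.714
  alloy steel: E = 205.0, α = 11.4, σ_y = 756.0 → σ = 271 MPa, n = 2.79
  concrete: E = 28.21, α = 10.1, σ_y = 33.00 → σ = 32.9 MPa, n = 1.00
  low-carbon steel: E = 207.0, α = 12.3, σ_y = 271.0 → σ = 295 MPa, n = 0.918
Smallest n: beryllium with n = 0.714.

beryllium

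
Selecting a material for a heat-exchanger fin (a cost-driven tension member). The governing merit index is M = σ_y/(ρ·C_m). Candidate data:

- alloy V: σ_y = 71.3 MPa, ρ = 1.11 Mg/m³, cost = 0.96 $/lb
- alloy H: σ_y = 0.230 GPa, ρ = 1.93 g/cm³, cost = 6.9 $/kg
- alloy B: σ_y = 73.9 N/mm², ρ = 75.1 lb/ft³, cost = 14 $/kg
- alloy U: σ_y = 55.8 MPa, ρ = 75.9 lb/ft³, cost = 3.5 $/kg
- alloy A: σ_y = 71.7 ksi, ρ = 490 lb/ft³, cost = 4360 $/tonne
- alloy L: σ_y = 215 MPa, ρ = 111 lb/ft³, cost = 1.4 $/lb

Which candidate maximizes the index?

alloy L

In SI units:
  alloy V: σ_y = 71.30 MPa, ρ = 1110 kg/m³, cost = 2.116 $/kg
  alloy H: σ_y = 230.0 MPa, ρ = 1930 kg/m³, cost = 6.900 $/kg
  alloy B: σ_y = 73.90 MPa, ρ = 1203 kg/m³, cost = 14.00 $/kg
  alloy U: σ_y = 55.80 MPa, ρ = 1216 kg/m³, cost = 3.500 $/kg
  alloy A: σ_y = 494.4 MPa, ρ = 7849 kg/m³, cost = 4.360 $/kg
  alloy L: σ_y = 215.0 MPa, ρ = 1778 kg/m³, cost = 3.086 $/kg
  alloy L: M = 39.2 kN·m per $
  alloy V: M = 30.4 kN·m per $
  alloy H: M = 17.3 kN·m per $
  alloy A: M = 14.4 kN·m per $
  alloy U: M = 13.1 kN·m per $
  alloy B: M = 4.39 kN·m per $
The maximum is for alloy L.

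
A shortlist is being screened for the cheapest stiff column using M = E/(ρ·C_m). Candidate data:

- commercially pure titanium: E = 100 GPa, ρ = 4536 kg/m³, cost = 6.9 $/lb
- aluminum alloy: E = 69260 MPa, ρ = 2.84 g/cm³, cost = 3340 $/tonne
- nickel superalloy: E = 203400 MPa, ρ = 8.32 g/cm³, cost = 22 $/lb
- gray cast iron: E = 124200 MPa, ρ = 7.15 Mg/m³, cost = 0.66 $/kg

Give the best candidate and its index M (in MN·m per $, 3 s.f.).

gray cast iron, M = 26.3 MN·m per $

Normalizing units and computing the index:
  commercially pure titanium: E = 100.0 GPa, ρ = 4536 kg/m³, cost = 15.21 $/kg
  aluminum alloy: E = 69.26 GPa, ρ = 2840 kg/m³, cost = 3.340 $/kg
  nickel superalloy: E = 203.4 GPa, ρ = 8320 kg/m³, cost = 48.50 $/kg
  gray cast iron: E = 124.2 GPa, ρ = 7150 kg/m³, cost = 0.6600 $/kg
  gray cast iron: M = 26.3 MN·m per $
  aluminum alloy: M = 7.30 MN·m per $
  commercially pure titanium: M = 1.45 MN·m per $
  nickel superalloy: M = 0.504 MN·m per $
Highest index: gray cast iron.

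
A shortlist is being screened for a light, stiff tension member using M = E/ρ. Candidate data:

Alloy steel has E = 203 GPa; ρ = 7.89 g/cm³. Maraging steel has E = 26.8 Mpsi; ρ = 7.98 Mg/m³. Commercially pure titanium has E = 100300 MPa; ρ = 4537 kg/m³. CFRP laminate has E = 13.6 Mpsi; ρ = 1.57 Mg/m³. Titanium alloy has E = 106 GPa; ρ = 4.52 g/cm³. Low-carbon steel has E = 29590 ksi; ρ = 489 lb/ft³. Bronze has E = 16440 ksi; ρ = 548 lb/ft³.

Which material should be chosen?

CFRP laminate

Convert each candidate to consistent units, then evaluate M:
  alloy steel: E = 203.0 GPa, ρ = 7890 kg/m³
  maraging steel: E = 184.8 GPa, ρ = 7980 kg/m³
  commercially pure titanium: E = 100.3 GPa, ρ = 4537 kg/m³
  CFRP laminate: E = 93.77 GPa, ρ = 1570 kg/m³
  titanium alloy: E = 106.0 GPa, ρ = 4520 kg/m³
  low-carbon steel: E = 204.0 GPa, ρ = 7833 kg/m³
  bronze: E = 113.3 GPa, ρ = 8778 kg/m³
  CFRP laminate: M = 59.7 MN·m/kg
  low-carbon steel: M = 26.0 MN·m/kg
  alloy steel: M = 25.7 MN·m/kg
  titanium alloy: M = 23.5 MN·m/kg
  maraging steel: M = 23.2 MN·m/kg
  commercially pure titanium: M = 22.1 MN·m/kg
  bronze: M = 12.9 MN·m/kg
CFRP laminate ranks first.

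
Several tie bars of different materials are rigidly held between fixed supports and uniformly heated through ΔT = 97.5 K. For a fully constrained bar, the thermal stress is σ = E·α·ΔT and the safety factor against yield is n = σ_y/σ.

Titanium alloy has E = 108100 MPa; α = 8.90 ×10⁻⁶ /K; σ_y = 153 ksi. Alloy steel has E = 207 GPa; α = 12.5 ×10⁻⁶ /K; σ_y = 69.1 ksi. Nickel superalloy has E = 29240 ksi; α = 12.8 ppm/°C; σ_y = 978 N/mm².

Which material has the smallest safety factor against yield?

alloy steel

Per material, after unit conversion:
  titanium alloy: E = 108.1, α = 8.90, σ_y = 1055 → σ = 93.8 MPa, n = 11.2
  alloy steel: E = 207.0, α = 12.5, σ_y = 476.4 → σ = 252 MPa, n = 1.89
  nickel superalloy: E = 201.6, α = 12.8, σ_y = 978.0 → σ = 252 MPa, n = 3.89
The minimum is alloy steel at n = 1.89.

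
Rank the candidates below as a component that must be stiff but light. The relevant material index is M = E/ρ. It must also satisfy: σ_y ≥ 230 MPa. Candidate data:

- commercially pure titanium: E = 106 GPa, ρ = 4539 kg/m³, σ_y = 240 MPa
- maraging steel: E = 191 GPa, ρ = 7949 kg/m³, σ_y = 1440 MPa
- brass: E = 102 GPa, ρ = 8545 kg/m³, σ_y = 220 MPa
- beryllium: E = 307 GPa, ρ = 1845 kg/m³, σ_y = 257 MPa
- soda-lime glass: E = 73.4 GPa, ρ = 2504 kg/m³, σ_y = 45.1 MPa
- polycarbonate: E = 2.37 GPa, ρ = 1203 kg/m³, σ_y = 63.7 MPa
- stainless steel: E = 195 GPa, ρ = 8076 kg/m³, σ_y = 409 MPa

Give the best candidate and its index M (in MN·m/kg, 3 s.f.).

beryllium, M = 166 MN·m/kg

Screen on constraints: σ_y ≥ 230 MPa. Survivors: commercially pure titanium, maraging steel, beryllium, stainless steel.
Computing M directly (units already consistent):
  beryllium: M = 166 MN·m/kg
  stainless steel: M = 24.1 MN·m/kg
  maraging steel: M = 24.0 MN·m/kg
  commercially pure titanium: M = 23.4 MN·m/kg
Beryllium has the largest M.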